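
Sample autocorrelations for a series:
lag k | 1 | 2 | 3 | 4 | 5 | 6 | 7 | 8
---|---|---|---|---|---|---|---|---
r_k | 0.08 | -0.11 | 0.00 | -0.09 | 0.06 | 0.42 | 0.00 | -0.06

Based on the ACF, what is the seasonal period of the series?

6

The largest autocorrelation is r_6 = 0.42; the remaining lags stay at or below 0.08.
The dominant spike at lag 6 indicates a seasonal period of 6.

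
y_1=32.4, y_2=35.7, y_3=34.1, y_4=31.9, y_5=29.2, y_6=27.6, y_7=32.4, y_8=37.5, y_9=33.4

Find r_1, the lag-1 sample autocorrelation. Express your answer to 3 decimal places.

0.357

Mean ȳ = (32.4 + 35.7 + 34.1 + 31.9 + 29.2 + 27.6 + 32.4 + 37.5 + 33.4)/9 = 32.6889
Numerator Σ_{t=1}^{8}(y_t−ȳ)(y_{t+1}−ȳ) = 26.2743
Denominator Σ(y_t−ȳ)² = 73.5689
r_1 = 26.2743 / 73.5689 = 0.357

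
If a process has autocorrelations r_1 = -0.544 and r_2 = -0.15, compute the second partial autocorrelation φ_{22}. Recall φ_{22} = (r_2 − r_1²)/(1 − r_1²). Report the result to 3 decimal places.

φ_{22} = (r_2 − r_1²) / (1 − r_1²)
r_1² = (-0.544)² = 0.295936
Numerator = -0.15 − 0.2959 = -0.4459; denominator = 1 − 0.2959 = 0.7041
φ_{22} = -0.4459 / 0.7041 = -0.633

-0.633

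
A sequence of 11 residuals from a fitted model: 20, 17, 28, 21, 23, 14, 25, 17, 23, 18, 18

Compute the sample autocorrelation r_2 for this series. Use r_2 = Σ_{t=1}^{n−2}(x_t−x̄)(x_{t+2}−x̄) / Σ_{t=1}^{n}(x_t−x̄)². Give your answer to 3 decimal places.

Mean x̄ = (20 + 17 + 28 + 21 + 23 + 14 + 25 + 17 + 23 + 18 + 18)/11 = 20.3636
Numerator Σ_{t=1}^{9}(x_t−x̄)(x_{t+2}−x̄) = 58.7355
Denominator Σ(x_t−x̄)² = 168.5455
r_2 = 58.7355 / 168.5455 = 0.348

0.348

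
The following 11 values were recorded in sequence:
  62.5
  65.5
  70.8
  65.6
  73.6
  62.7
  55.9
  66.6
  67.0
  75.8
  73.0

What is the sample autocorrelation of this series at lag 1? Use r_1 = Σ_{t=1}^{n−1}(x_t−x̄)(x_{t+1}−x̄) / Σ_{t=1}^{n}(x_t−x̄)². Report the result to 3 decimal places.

Mean x̄ = (62.5 + 65.5 + 70.8 + 65.6 + 73.6 + 62.7 + 55.9 + 66.6 + 67.0 + 75.8 + 73.0)/11 = 67.1818
Numerator Σ_{t=1}^{10}(x_t−x̄)(x_{t+1}−x̄) = 62.9560
Denominator Σ(x_t−x̄)² = 337.3964
r_1 = 62.9560 / 337.3964 = 0.187

0.187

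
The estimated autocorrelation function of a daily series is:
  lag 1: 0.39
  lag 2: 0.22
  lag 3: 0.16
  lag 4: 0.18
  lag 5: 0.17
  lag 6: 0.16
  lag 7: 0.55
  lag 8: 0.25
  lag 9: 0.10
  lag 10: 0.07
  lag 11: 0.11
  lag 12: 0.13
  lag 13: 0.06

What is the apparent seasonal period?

The largest autocorrelation is r_7 = 0.55; the remaining lags stay at or below 0.39. The elevated value at lag 1 (0.39), dropping to 0.22 at lag 2, reflects decaying short-term dependence rather than seasonality.
The dominant spike at lag 7 indicates a seasonal period of 7.

7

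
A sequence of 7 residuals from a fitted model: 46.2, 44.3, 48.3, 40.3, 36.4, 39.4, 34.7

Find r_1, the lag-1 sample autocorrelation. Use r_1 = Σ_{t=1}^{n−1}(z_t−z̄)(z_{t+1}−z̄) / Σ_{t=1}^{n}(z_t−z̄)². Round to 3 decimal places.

Mean z̄ = (46.2 + 44.3 + 48.3 + 40.3 + 36.4 + 39.4 + 34.7)/7 = 41.3714
Deviations from mean: 4.8286, 2.9286, 6.9286, -1.0714, -4.9714, -1.9714, -6.6714
Numerator Σ_{t=1}^{6}(z_t−z̄)(z_{t+1}−z̄) = 55.2878
Denominator Σ(z_t−z̄)² = 154.1543
r_1 = 55.2878 / 154.1543 = 0.359

0.359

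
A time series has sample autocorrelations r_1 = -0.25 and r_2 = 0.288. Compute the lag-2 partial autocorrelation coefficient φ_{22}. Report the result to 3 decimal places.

0.241

φ_{22} = (r_2 − r_1²) / (1 − r_1²)
r_1² = (-0.25)² = 0.0625
Numerator = 0.288 − 0.0625 = 0.2255; denominator = 1 − 0.0625 = 0.9375
φ_{22} = 0.2255 / 0.9375 = 0.241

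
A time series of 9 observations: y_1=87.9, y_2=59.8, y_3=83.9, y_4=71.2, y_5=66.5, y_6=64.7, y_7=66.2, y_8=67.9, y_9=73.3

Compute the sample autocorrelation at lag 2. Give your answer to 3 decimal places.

0.277

Mean ȳ = (87.9 + 59.8 + 83.9 + 71.2 + 66.5 + 64.7 + 66.2 + 67.9 + 73.3)/9 = 71.2667
Σ(y_t−ȳ)(y_{t+2}−ȳ) = (210.1344) + (0.7644) + (-60.2189) + (0.4378) + (24.1511) + (22.1078) + (-10.3022) = 187.0744
Denominator Σ(y_t−ȳ)² = 674.7400
r_2 = 187.0744 / 674.7400 = 0.277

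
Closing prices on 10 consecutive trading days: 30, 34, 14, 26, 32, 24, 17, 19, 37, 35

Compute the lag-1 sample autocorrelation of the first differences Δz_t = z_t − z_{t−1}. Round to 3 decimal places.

First differences Δz: 4, -20, 12, 6, -8, -7, 2, 18, -2
Mean of differences = 0.5556
Numerator Σ(Δz_t−Δz̄)(Δz_{t+1}−Δz̄) = -255.9753
Denominator Σ(Δz_t−Δz̄)² = 1038.2222
r_1(Δz) = -255.9753 / 1038.2222 = -0.247

-0.247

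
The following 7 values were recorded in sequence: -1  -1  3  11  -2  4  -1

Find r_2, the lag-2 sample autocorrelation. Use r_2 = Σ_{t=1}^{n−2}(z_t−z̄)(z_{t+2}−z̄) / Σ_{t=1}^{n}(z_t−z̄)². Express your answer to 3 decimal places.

-0.025

Mean z̄ = (-1 − 1 + 3 + 11 − 2 + 4 − 1)/7 = 1.8571
Numerator Σ_{t=1}^{5}(z_t−z̄)(z_{t+2}−z̄) = -3.1837
Denominator Σ(z_t−z̄)² = 128.8571
r_2 = -3.1837 / 128.8571 = -0.025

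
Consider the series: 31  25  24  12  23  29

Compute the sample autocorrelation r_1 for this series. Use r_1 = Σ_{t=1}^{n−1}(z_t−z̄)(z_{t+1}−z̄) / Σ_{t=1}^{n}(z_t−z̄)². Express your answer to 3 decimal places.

0.064

Mean z̄ = (31 + 25 + 24 + 12 + 23 + 29)/6 = 24.0000
Numerator Σ_{t=1}^{5}(z_t−z̄)(z_{t+1}−z̄) = 14.0000
Denominator Σ(z_t−z̄)² = 220.0000
r_1 = 14.0000 / 220.0000 = 0.064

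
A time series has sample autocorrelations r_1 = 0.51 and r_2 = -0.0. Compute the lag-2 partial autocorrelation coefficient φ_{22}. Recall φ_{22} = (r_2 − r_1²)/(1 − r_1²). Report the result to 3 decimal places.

φ_{22} = (r_2 − r_1²) / (1 − r_1²)
r_1² = (0.51)² = 0.2601
Numerator = -0.0 − 0.2601 = -0.2601; denominator = 1 − 0.2601 = 0.7399
φ_{22} = -0.2601 / 0.7399 = -0.352

-0.352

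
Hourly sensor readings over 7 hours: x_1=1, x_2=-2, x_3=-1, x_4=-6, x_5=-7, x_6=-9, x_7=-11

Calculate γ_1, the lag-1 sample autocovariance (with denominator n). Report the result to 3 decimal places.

8.571

Mean x̄ = (1 − 2 − 1 − 6 − 7 − 9 − 11)/7 = -5.0000
Deviations: 6.0000, 3.0000, 4.0000, -1.0000, -2.0000, -4.0000, -6.0000
Σ_{t=1}^{6}(x_t−x̄)(x_{t+1}−x̄) = 60.0000
γ_1 = 60.0000 / 7 = 8.571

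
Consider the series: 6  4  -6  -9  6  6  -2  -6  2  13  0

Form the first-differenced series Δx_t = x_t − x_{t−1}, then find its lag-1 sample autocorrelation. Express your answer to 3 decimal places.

First differences Δx: -2, -10, -3, 15, 0, -8, -4, 8, 11, -13
Mean of differences = -0.6000
Numerator Σ(Δx_t−Δx̄)(Δx_{t+1}−Δx̄) = -44.9600
Denominator Σ(Δx_t−Δx̄)² = 768.4000
r_1(Δx) = -44.9600 / 768.4000 = -0.059

-0.059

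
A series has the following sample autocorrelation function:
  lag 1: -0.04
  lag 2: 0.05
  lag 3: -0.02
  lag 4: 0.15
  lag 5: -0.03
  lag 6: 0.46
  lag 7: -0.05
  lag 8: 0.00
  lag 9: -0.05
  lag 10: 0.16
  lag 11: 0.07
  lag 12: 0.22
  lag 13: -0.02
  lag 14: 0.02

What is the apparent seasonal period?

The largest autocorrelation is r_6 = 0.46, with a weaker echo at lag 12 (0.22); the remaining lags stay at or below 0.16.
The dominant spike at lag 6 indicates a seasonal period of 6.

6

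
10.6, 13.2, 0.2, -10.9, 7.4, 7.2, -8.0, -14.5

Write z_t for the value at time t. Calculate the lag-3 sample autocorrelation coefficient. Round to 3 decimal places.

Mean z̄ = (10.6 + 13.2 + 0.2 − 10.9 + 7.4 + 7.2 − 8.0 − 14.5)/8 = 0.6500
Deviations from mean: 9.9500, 12.5500, -0.4500, -11.5500, 6.7500, 6.5500, -8.6500, -15.1500
Numerator Σ_{t=1}^{5}(z_t−z̄)(z_{t+3}−z̄) = -35.5125
Denominator Σ(z_t−z̄)² = 782.9200
r_3 = -35.5125 / 782.9200 = -0.045

-0.045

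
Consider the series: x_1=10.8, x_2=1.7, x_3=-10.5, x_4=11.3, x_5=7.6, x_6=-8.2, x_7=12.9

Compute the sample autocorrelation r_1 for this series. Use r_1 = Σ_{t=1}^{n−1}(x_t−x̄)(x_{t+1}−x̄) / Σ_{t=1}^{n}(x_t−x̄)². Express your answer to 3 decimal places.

-0.397

Mean x̄ = (10.8 + 1.7 − 10.5 + 11.3 + 7.6 − 8.2 + 12.9)/7 = 3.6571
Deviations from mean: 7.1429, -1.9571, -14.1571, 7.6429, 3.9429, -11.8571, 9.2429
Numerator Σ_{t=1}^{6}(x_t−x̄)(x_{t+1}−x̄) = -220.6833
Denominator Σ(x_t−x̄)² = 555.2571
r_1 = -220.6833 / 555.2571 = -0.397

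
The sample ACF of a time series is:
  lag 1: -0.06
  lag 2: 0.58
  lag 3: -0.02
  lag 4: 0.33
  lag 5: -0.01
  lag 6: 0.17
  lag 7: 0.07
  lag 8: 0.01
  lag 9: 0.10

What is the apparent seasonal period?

2

The largest autocorrelation is r_2 = 0.58, with weaker echoes at lags 4 (0.33) and 6 (0.17); the remaining lags stay at or below 0.10.
The dominant spike at lag 2 indicates a seasonal period of 2.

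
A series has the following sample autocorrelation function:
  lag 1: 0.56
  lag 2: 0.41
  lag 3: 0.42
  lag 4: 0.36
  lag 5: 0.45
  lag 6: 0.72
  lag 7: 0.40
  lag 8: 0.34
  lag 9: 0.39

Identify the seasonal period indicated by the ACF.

6

The largest autocorrelation is r_6 = 0.72; the remaining lags stay at or below 0.56. The elevated value at lag 1 (0.56), dropping to 0.41 at lag 2, reflects decaying short-term dependence rather than seasonality.
The dominant spike at lag 6 indicates a seasonal period of 6.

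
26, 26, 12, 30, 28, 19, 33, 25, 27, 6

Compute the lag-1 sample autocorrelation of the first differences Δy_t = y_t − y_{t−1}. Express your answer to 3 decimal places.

-0.449

First differences Δy: 0, -14, 18, -2, -9, 14, -8, 2, -21
Mean of differences = -2.2222
Numerator Σ(Δy_t−Δȳ)(Δy_{t+1}−Δȳ) = -568.7160
Denominator Σ(Δy_t−Δȳ)² = 1265.5556
r_1(Δy) = -568.7160 / 1265.5556 = -0.449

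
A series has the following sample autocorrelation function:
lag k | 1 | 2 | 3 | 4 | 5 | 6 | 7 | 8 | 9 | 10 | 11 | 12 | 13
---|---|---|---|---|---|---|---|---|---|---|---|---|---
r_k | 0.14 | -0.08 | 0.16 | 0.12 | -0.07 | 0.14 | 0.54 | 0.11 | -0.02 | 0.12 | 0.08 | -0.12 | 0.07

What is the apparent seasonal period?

The largest autocorrelation is r_7 = 0.54; the remaining lags stay at or below 0.16.
The dominant spike at lag 7 indicates a seasonal period of 7.

7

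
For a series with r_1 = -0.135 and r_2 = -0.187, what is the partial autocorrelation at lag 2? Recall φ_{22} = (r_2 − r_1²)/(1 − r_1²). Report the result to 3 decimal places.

-0.209

φ_{22} = (r_2 − r_1²) / (1 − r_1²)
r_1² = (-0.135)² = 0.018225
Numerator = -0.187 − 0.0182 = -0.2052; denominator = 1 − 0.0182 = 0.9818
φ_{22} = -0.2052 / 0.9818 = -0.209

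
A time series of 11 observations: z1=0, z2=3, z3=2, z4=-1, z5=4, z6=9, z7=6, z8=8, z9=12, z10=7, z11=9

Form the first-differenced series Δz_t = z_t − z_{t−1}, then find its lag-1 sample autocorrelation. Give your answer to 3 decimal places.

First differences Δz: 3, -1, -3, 5, 5, -3, 2, 4, -5, 2
Mean of differences = 0.9000
Numerator Σ(Δz_t−Δz̄)(Δz_{t+1}−Δz̄) = -37.4100
Denominator Σ(Δz_t−Δz̄)² = 118.9000
r_1(Δz) = -37.4100 / 118.9000 = -0.315

-0.315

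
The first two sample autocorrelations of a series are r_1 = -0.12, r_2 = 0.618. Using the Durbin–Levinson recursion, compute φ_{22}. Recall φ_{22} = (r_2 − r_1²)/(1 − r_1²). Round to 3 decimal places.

φ_{22} = (r_2 − r_1²) / (1 − r_1²)
r_1² = (-0.12)² = 0.0144
Numerator = 0.618 − 0.0144 = 0.6036; denominator = 1 − 0.0144 = 0.9856
φ_{22} = 0.6036 / 0.9856 = 0.612

0.612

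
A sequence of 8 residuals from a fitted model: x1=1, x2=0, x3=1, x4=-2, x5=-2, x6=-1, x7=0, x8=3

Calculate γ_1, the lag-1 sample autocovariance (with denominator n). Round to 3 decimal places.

0.500

Mean x̄ = (1 + 0 + 1 − 2 − 2 − 1 + 0 + 3)/8 = 0.0000
Deviations: 1.0000, 0.0000, 1.0000, -2.0000, -2.0000, -1.0000, 0.0000, 3.0000
Σ_{t=1}^{7}(x_t−x̄)(x_{t+1}−x̄) = 4.0000
γ_1 = 4.0000 / 8 = 0.500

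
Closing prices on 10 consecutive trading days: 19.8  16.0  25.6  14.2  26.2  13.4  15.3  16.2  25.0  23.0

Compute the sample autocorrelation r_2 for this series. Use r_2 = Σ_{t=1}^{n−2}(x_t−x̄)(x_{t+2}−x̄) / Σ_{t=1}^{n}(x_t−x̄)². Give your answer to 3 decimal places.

0.220

Mean x̄ = (19.8 + 16.0 + 25.6 + 14.2 + 26.2 + 13.4 + 15.3 + 16.2 + 25.0 + 23.0)/10 = 19.4700
Numerator Σ_{t=1}^{8}(x_t−x̄)(x_{t+2}−x̄) = 50.7352
Denominator Σ(x_t−x̄)² = 230.7610
r_2 = 50.7352 / 230.7610 = 0.220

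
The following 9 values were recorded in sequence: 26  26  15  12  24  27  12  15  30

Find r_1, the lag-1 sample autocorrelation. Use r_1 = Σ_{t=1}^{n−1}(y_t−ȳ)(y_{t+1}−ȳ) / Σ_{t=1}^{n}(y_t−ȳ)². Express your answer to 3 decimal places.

Mean ȳ = (26 + 26 + 15 + 12 + 24 + 27 + 12 + 15 + 30)/9 = 20.7778
Numerator Σ_{t=1}^{8}(y_t−ȳ)(y_{t+1}−ȳ) = -17.6049
Denominator Σ(y_t−ȳ)² = 409.5556
r_1 = -17.6049 / 409.5556 = -0.043

-0.043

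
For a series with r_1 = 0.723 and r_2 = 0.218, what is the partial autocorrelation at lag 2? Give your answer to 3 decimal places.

φ_{22} = (r_2 − r_1²) / (1 − r_1²)
r_1² = (0.723)² = 0.522729
Numerator = 0.218 − 0.5227 = -0.3047; denominator = 1 − 0.5227 = 0.4773
φ_{22} = -0.3047 / 0.4773 = -0.638

-0.638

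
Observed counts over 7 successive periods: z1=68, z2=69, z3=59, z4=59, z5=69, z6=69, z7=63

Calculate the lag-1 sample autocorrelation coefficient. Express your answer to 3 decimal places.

Mean z̄ = (68 + 69 + 59 + 59 + 69 + 69 + 63)/7 = 65.1429
Numerator Σ_{t=1}^{6}(z_t−z̄)(z_{t+1}−z̄) = 7.9796
Denominator Σ(z_t−z̄)² = 132.8571
r_1 = 7.9796 / 132.8571 = 0.060

0.060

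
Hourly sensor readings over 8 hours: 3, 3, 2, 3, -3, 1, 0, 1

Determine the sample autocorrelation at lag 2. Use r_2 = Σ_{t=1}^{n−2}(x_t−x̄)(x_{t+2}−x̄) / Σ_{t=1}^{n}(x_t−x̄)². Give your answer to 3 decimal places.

0.208

Mean x̄ = (3 + 3 + 2 + 3 − 3 + 1 + 0 + 1)/8 = 1.2500
Deviations from mean: 1.7500, 1.7500, 0.7500, 1.7500, -4.2500, -0.2500, -1.2500, -0.2500
Σ(x_t−x̄)(x_{t+2}−x̄) = (1.3125) + (3.0625) + (-3.1875) + (-0.4375) + (5.3125) + (0.0625) = 6.1250
Denominator Σ(x_t−x̄)² = 29.5000
r_2 = 6.1250 / 29.5000 = 0.208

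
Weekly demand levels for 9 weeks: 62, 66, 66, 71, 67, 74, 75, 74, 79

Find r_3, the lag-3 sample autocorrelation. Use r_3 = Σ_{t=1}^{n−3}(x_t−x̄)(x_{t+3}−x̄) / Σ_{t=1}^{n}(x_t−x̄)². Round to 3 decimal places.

0.064

Mean x̄ = (62 + 66 + 66 + 71 + 67 + 74 + 75 + 74 + 79)/9 = 70.4444
Σ(x_t−x̄)(x_{t+3}−x̄) = (-4.6914) + (15.3086) + (-15.8025) + (2.5309) + (-12.2469) + (30.4198) = 15.5185
Denominator Σ(x_t−x̄)² = 242.2222
r_3 = 15.5185 / 242.2222 = 0.064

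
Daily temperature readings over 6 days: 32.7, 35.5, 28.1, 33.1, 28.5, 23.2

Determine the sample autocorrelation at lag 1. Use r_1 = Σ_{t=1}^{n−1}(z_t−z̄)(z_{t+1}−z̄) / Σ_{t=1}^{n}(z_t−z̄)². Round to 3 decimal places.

0.031

Mean z̄ = (32.7 + 35.5 + 28.1 + 33.1 + 28.5 + 23.2)/6 = 30.1833
Deviations from mean: 2.5167, 5.3167, -2.0833, 2.9167, -1.6833, -6.9833
Numerator Σ_{t=1}^{5}(z_t−z̄)(z_{t+1}−z̄) = 3.0731
Denominator Σ(z_t−z̄)² = 99.0483
r_1 = 3.0731 / 99.0483 = 0.031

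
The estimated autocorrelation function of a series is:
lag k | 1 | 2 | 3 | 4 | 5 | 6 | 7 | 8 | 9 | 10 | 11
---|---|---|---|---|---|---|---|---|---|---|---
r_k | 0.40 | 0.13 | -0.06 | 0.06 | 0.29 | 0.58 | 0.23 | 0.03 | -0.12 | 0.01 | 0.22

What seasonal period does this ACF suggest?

6

The largest autocorrelation is r_6 = 0.58; the remaining lags stay at or below 0.40. The elevated value at lag 1 (0.40), dropping to 0.13 at lag 2, reflects decaying short-term dependence rather than seasonality.
The dominant spike at lag 6 indicates a seasonal period of 6.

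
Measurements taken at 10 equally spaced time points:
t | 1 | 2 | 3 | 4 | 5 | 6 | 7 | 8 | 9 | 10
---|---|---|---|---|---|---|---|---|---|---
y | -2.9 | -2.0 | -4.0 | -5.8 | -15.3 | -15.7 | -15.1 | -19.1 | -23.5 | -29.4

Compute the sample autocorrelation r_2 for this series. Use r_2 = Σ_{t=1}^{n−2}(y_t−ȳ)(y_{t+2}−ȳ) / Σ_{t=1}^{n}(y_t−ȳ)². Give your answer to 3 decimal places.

0.348

Mean ȳ = (-2.9 − 2.0 − 4.0 − 5.8 − 15.3 − 15.7 − 15.1 − 19.1 − 23.5 − 29.4)/10 = -13.2800
Numerator Σ_{t=1}^{8}(y_t−ȳ)(y_{t+2}−ȳ) = 274.0332
Denominator Σ(y_t−ȳ)² = 788.4760
r_2 = 274.0332 / 788.4760 = 0.348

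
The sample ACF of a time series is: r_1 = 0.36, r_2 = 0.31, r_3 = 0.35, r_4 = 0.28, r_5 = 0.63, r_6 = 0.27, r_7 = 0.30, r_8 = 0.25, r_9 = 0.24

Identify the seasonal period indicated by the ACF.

5

The largest autocorrelation is r_5 = 0.63; the remaining lags stay at or below 0.36. The elevated value at lag 1 (0.36), dropping to 0.31 at lag 2, reflects decaying short-term dependence rather than seasonality.
The dominant spike at lag 5 indicates a seasonal period of 5.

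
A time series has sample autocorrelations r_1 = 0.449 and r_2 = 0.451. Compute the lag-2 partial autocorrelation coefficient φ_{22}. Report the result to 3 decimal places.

φ_{22} = (r_2 − r_1²) / (1 − r_1²)
r_1² = (0.449)² = 0.201601
Numerator = 0.451 − 0.2016 = 0.2494; denominator = 1 − 0.2016 = 0.7984
φ_{22} = 0.2494 / 0.7984 = 0.312

0.312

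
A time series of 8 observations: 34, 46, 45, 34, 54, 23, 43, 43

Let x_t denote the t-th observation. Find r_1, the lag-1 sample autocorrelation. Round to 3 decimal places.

Mean x̄ = (34 + 46 + 45 + 34 + 54 + 23 + 43 + 43)/8 = 40.2500
Deviations from mean: -6.2500, 5.7500, 4.7500, -6.2500, 13.7500, -17.2500, 2.7500, 2.7500
Numerator Σ_{t=1}^{7}(x_t−x̄)(x_{t+1}−x̄) = -401.3125
Denominator Σ(x_t−x̄)² = 635.5000
r_1 = -401.3125 / 635.5000 = -0.631

-0.631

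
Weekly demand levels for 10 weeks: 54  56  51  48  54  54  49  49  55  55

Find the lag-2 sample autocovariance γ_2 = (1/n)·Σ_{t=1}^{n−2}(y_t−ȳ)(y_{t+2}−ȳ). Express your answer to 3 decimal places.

Mean ȳ = (54 + 56 + 51 + 48 + 54 + 54 + 49 + 49 + 55 + 55)/10 = 52.5000
Σ_{t=1}^{8}(y_t−ȳ)(y_{t+2}−ȳ) = -55.0000
γ_2 = -55.0000 / 10 = -5.500

-5.500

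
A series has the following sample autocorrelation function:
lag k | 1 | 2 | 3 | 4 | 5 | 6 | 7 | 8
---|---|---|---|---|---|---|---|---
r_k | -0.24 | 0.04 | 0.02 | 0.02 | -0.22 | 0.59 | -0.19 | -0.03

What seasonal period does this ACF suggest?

The largest autocorrelation is r_6 = 0.59; the remaining lags stay at or below 0.04.
The dominant spike at lag 6 indicates a seasonal period of 6.

6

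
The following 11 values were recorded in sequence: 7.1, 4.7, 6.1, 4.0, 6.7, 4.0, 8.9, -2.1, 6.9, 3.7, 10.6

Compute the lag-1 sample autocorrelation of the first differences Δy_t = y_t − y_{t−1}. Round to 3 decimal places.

-0.763

First differences Δy: -2.4, 1.4, -2.1, 2.7, -2.7, 4.9, -11.0, 9.0, -3.2, 6.9
Mean of differences = 0.3500
Numerator Σ(Δy_t−Δȳ)(Δy_{t+1}−Δȳ) = -236.0425
Denominator Σ(Δy_t−Δȳ)² = 309.3450
r_1(Δy) = -236.0425 / 309.3450 = -0.763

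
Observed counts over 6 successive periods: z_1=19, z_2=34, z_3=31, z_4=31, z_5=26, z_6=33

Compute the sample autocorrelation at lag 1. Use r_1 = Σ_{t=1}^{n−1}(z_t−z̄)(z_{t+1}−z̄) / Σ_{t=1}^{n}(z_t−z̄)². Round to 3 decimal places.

-0.342

Mean z̄ = (19 + 34 + 31 + 31 + 26 + 33)/6 = 29.0000
Deviations from mean: -10.0000, 5.0000, 2.0000, 2.0000, -3.0000, 4.0000
Σ(z_t−z̄)(z_{t+1}−z̄) = (-50.0000) + (10.0000) + (4.0000) + (-6.0000) + (-12.0000) = -54.0000
Denominator Σ(z_t−z̄)² = 158.0000
r_1 = -54.0000 / 158.0000 = -0.342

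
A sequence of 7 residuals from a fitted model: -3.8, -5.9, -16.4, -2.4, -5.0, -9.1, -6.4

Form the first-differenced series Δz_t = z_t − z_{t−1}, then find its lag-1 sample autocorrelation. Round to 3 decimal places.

-0.480

First differences Δz: -2.1, -10.5, 14.0, -2.6, -4.1, 2.7
Mean of differences = -0.4333
Numerator Σ(Δz_t−Δz̄)(Δz_{t+1}−Δz̄) = -163.3344
Denominator Σ(Δz_t−Δz̄)² = 340.3933
r_1(Δz) = -163.3344 / 340.3933 = -0.480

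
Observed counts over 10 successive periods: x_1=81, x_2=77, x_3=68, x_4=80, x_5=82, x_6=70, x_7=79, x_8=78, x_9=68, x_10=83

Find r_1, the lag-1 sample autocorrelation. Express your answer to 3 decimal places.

-0.425

Mean x̄ = (81 + 77 + 68 + 80 + 82 + 70 + 79 + 78 + 68 + 83)/10 = 76.6000
Numerator Σ_{t=1}^{9}(x_t−x̄)(x_{t+1}−x̄) = -127.7600
Denominator Σ(x_t−x̄)² = 300.4000
r_1 = -127.7600 / 300.4000 = -0.425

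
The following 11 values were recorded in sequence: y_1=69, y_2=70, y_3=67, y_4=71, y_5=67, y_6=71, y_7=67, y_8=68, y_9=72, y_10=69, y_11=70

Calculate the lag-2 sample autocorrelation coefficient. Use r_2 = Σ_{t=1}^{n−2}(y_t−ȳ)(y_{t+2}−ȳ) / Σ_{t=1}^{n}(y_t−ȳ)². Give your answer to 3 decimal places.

0.282

Mean ȳ = (69 + 70 + 67 + 71 + 67 + 71 + 67 + 68 + 72 + 69 + 70)/11 = 69.1818
Numerator Σ_{t=1}^{9}(y_t−ȳ)(y_{t+2}−ȳ) = 8.9339
Denominator Σ(y_t−ȳ)² = 31.6364
r_2 = 8.9339 / 31.6364 = 0.282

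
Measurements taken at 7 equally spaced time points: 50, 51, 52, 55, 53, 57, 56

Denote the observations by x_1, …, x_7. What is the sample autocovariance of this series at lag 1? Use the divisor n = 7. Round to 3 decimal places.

Mean x̄ = (50 + 51 + 52 + 55 + 53 + 57 + 56)/7 = 53.4286
Deviations: -3.4286, -2.4286, -1.4286, 1.5714, -0.4286, 3.5714, 2.5714
Σ_{t=1}^{6}(x_t−x̄)(x_{t+1}−x̄) = 16.5306
γ_1 = 16.5306 / 7 = 2.362

2.362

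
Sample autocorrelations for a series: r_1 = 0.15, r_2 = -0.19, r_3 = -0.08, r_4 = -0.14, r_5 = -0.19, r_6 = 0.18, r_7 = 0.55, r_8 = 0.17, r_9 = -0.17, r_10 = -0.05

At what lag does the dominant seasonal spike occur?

The largest autocorrelation is r_7 = 0.55; the remaining lags stay at or below 0.18.
The dominant spike at lag 7 indicates a seasonal period of 7.

7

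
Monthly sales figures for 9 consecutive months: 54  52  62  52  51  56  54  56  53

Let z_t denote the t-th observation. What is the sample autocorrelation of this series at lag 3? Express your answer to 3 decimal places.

0.167

Mean z̄ = (54 + 52 + 62 + 52 + 51 + 56 + 54 + 56 + 53)/9 = 54.4444
Numerator Σ_{t=1}^{6}(z_t−z̄)(z_{t+3}−z̄) = 14.7407
Denominator Σ(z_t−z̄)² = 88.2222
r_3 = 14.7407 / 88.2222 = 0.167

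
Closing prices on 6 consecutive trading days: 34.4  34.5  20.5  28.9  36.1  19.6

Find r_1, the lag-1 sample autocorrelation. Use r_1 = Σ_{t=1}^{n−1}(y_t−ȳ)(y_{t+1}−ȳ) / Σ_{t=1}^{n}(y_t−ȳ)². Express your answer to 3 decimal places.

-0.309

Mean ȳ = (34.4 + 34.5 + 20.5 + 28.9 + 36.1 + 19.6)/6 = 29.0000
Deviations from mean: 5.4000, 5.5000, -8.5000, -0.1000, 7.1000, -9.4000
Σ(y_t−ȳ)(y_{t+1}−ȳ) = (29.7000) + (-46.7500) + (0.8500) + (-0.7100) + (-66.7400) = -83.6500
Denominator Σ(y_t−ȳ)² = 270.4400
r_1 = -83.6500 / 270.4400 = -0.309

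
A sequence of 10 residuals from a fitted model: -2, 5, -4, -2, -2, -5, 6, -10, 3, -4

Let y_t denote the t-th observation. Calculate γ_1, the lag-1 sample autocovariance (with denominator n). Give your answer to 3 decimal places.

Mean ȳ = (-2 + 5 − 4 − 2 − 2 − 5 + 6 − 10 + 3 − 4)/10 = -1.5000
Σ_{t=1}^{9}(y_t−ȳ)(y_{t+1}−ȳ) = -155.7500
γ_1 = -155.7500 / 10 = -15.575

-15.575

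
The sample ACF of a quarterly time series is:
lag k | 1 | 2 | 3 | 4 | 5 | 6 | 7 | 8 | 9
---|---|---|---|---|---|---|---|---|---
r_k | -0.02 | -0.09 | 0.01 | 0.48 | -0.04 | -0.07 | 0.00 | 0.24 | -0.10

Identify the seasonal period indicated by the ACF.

4

The largest autocorrelation is r_4 = 0.48, with a weaker echo at lag 8 (0.24); the remaining lags stay at or below 0.01.
The dominant spike at lag 4 indicates a seasonal period of 4.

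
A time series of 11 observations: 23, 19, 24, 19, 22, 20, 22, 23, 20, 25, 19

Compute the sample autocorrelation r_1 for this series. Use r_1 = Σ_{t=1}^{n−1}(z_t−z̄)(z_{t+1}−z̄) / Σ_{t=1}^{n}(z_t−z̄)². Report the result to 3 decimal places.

-0.738

Mean z̄ = (23 + 19 + 24 + 19 + 22 + 20 + 22 + 23 + 20 + 25 + 19)/11 = 21.4545
Numerator Σ_{t=1}^{10}(z_t−z̄)(z_{t+1}−z̄) = -34.4793
Denominator Σ(z_t−z̄)² = 46.7273
r_1 = -34.4793 / 46.7273 = -0.738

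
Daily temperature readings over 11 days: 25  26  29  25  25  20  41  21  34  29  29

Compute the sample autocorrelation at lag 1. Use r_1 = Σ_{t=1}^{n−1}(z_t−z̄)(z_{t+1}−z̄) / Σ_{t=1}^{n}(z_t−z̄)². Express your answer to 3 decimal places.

-0.562

Mean z̄ = (25 + 26 + 29 + 25 + 25 + 20 + 41 + 21 + 34 + 29 + 29)/11 = 27.6364
Numerator Σ_{t=1}^{10}(z_t−z̄)(z_{t+1}−z̄) = -196.8595
Denominator Σ(z_t−z̄)² = 350.5455
r_1 = -196.8595 / 350.5455 = -0.562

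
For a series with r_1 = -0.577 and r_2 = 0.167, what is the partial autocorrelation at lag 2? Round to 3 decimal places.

-0.249

φ_{22} = (r_2 − r_1²) / (1 − r_1²)
r_1² = (-0.577)² = 0.332929
Numerator = 0.167 − 0.3329 = -0.1659; denominator = 1 − 0.3329 = 0.6671
φ_{22} = -0.1659 / 0.6671 = -0.249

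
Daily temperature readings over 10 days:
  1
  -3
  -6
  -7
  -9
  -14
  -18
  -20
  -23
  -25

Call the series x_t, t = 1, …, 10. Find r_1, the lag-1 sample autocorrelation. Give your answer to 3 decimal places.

0.701

Mean x̄ = (1 − 3 − 6 − 7 − 9 − 14 − 18 − 20 − 23 − 25)/10 = -12.4000
Numerator Σ_{t=1}^{9}(x_t−x̄)(x_{t+1}−x̄) = 499.2400
Denominator Σ(x_t−x̄)² = 712.4000
r_1 = 499.2400 / 712.4000 = 0.701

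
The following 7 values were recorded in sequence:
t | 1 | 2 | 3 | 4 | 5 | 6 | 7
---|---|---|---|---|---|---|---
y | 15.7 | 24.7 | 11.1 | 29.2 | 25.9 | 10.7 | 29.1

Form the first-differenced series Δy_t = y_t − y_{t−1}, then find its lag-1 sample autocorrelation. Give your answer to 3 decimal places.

-0.552

First differences Δy: 9.0, -13.6, 18.1, -3.3, -15.2, 18.4
Mean of differences = 2.2333
Numerator Σ(Δy_t−Δȳ)(Δy_{t+1}−Δȳ) = -631.5311
Denominator Σ(Δy_t−Δȳ)² = 1144.1333
r_1(Δy) = -631.5311 / 1144.1333 = -0.552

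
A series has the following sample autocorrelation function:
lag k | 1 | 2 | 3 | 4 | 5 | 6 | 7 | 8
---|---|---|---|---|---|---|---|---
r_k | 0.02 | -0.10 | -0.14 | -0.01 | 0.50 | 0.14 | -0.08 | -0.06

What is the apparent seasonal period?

5

The largest autocorrelation is r_5 = 0.50; the remaining lags stay at or below 0.14.
The dominant spike at lag 5 indicates a seasonal period of 5.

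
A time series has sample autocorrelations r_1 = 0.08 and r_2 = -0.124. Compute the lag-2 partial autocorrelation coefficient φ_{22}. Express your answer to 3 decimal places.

-0.131

φ_{22} = (r_2 − r_1²) / (1 − r_1²)
r_1² = (0.08)² = 0.0064
Numerator = -0.124 − 0.0064 = -0.1304; denominator = 1 − 0.0064 = 0.9936
φ_{22} = -0.1304 / 0.9936 = -0.131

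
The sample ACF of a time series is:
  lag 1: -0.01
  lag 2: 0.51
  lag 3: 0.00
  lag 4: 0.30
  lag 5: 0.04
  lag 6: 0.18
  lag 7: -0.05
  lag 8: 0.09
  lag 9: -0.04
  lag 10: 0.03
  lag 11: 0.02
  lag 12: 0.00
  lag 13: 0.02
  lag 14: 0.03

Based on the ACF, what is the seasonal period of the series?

2

The largest autocorrelation is r_2 = 0.51, with weaker echoes at lags 4 (0.30) and 6 (0.18); the remaining lags stay at or below 0.09.
The dominant spike at lag 2 indicates a seasonal period of 2.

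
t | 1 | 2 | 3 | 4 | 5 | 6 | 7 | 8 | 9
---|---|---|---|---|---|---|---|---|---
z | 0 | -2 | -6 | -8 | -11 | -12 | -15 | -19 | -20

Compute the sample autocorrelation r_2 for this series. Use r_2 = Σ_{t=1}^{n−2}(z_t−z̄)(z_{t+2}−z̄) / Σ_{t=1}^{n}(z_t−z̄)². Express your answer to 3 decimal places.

Mean z̄ = (0 − 2 − 6 − 8 − 11 − 12 − 15 − 19 − 20)/9 = -10.3333
Σ(z_t−z̄)(z_{t+2}−z̄) = (44.7778) + (19.4444) + (-2.8889) + (-3.8889) + (3.1111) + (14.4444) + (45.1111) = 120.1111
Denominator Σ(z_t−z̄)² = 394.0000
r_2 = 120.1111 / 394.0000 = 0.305

0.305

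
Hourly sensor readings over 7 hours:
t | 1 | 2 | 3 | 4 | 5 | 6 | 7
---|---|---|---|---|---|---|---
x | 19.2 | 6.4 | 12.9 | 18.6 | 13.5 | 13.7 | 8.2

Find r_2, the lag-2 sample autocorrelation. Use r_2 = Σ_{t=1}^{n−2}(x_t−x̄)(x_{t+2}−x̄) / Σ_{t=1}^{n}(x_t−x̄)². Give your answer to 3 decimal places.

Mean x̄ = (19.2 + 6.4 + 12.9 + 18.6 + 13.5 + 13.7 + 8.2)/7 = 13.2143
Numerator Σ_{t=1}^{5}(x_t−x̄)(x_{t+2}−x̄) = -37.4876
Denominator Σ(x_t−x̄)² = 136.8286
r_2 = -37.4876 / 136.8286 = -0.274

-0.274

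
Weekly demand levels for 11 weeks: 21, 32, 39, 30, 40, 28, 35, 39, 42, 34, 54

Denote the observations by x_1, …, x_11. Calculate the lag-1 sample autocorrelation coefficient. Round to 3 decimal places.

Mean x̄ = (21 + 32 + 39 + 30 + 40 + 28 + 35 + 39 + 42 + 34 + 54)/11 = 35.8182
Numerator Σ_{t=1}^{10}(x_t−x̄)(x_{t+1}−x̄) = -51.9421
Denominator Σ(x_t−x̄)² = 739.6364
r_1 = -51.9421 / 739.6364 = -0.070

-0.070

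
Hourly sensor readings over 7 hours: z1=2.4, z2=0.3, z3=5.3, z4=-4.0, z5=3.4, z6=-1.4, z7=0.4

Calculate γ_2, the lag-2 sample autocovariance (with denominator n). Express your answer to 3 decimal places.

Mean z̄ = (2.4 + 0.3 + 5.3 − 4.0 + 3.4 − 1.4 + 0.4)/7 = 0.9143
Deviations: 1.4857, -0.6143, 4.3857, -4.9143, 2.4857, -2.3143, -0.5143
Σ_{t=1}^{5}(z_t−z̄)(z_{t+2}−z̄) = 30.5310
γ_2 = 30.5310 / 7 = 4.362

4.362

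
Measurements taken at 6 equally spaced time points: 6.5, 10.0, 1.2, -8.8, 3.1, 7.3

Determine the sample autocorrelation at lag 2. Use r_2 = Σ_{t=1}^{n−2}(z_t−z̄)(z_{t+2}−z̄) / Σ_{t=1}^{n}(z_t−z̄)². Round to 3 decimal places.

-0.617

Mean z̄ = (6.5 + 10.0 + 1.2 − 8.8 + 3.1 + 7.3)/6 = 3.2167
Σ(z_t−z̄)(z_{t+2}−z̄) = (-6.6214) + (-81.5131) + (0.2353) + (-49.0681) = -136.9672
Denominator Σ(z_t−z̄)² = 221.9483
r_2 = -136.9672 / 221.9483 = -0.617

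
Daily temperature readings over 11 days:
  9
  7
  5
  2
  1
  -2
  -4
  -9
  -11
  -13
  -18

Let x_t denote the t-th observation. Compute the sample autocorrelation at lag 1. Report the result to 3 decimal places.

0.705

Mean x̄ = (9 + 7 + 5 + 2 + 1 − 2 − 4 − 9 − 11 − 13 − 18)/11 = -3.0000
Numerator Σ_{t=1}^{10}(x_t−x̄)(x_{t+1}−x̄) = 547.0000
Denominator Σ(x_t−x̄)² = 776.0000
r_1 = 547.0000 / 776.0000 = 0.705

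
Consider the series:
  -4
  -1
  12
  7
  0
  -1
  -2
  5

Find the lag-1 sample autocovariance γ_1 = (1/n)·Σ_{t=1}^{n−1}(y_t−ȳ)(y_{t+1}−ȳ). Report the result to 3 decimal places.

Mean ȳ = (-4 − 1 + 12 + 7 + 0 − 1 − 2 + 5)/8 = 2.0000
Σ_{t=1}^{7}(y_t−ȳ)(y_{t+1}−ȳ) = 34.0000
γ_1 = 34.0000 / 8 = 4.250

4.250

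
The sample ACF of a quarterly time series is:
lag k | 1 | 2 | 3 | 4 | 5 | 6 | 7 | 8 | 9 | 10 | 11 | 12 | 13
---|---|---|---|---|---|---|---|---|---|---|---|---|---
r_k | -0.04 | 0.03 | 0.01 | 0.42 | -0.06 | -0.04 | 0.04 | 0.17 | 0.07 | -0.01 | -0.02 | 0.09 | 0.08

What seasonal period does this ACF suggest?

The largest autocorrelation is r_4 = 0.42, with a weaker echo at lag 8 (0.17); the remaining lags stay at or below 0.09.
The dominant spike at lag 4 indicates a seasonal period of 4.

4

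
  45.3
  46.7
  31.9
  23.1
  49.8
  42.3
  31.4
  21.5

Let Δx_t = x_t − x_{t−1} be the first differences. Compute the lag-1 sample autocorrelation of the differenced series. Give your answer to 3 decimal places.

First differences Δx: 1.4, -14.8, -8.8, 26.7, -7.5, -10.9, -9.9
Mean of differences = -3.4000
Numerator Σ(Δx_t−Δx̄)(Δx_{t+1}−Δx̄) = -199.6100
Denominator Σ(Δx_t−Δx̄)² = 1203.4800
r_1(Δx) = -199.6100 / 1203.4800 = -0.166

-0.166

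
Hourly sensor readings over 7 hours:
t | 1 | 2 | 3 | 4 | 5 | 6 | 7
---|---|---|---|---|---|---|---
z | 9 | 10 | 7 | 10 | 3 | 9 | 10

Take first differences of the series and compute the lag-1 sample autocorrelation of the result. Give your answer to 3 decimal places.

-0.657

First differences Δz: 1, -3, 3, -7, 6, 1
Mean of differences = 0.1667
Numerator Σ(Δz_t−Δz̄)(Δz_{t+1}−Δz̄) = -68.8611
Denominator Σ(Δz_t−Δz̄)² = 104.8333
r_1(Δz) = -68.8611 / 104.8333 = -0.657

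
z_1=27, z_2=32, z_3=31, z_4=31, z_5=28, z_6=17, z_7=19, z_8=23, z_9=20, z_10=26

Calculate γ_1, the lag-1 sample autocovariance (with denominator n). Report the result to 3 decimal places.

15.044

Mean z̄ = (27 + 32 + 31 + 31 + 28 + 17 + 19 + 23 + 20 + 26)/10 = 25.4000
Σ_{t=1}^{9}(z_t−z̄)(z_{t+1}−z̄) = 150.4400
γ_1 = 150.4400 / 10 = 15.044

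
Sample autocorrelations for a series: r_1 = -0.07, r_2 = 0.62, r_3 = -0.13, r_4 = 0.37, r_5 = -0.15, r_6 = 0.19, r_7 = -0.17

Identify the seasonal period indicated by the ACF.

The largest autocorrelation is r_2 = 0.62, with weaker echoes at lags 4 (0.37) and 6 (0.19); the remaining lags stay at or below -0.07.
The dominant spike at lag 2 indicates a seasonal period of 2.

2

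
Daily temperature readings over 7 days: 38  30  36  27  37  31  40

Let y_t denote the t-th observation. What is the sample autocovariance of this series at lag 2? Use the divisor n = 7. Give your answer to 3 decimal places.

Mean ȳ = (38 + 30 + 36 + 27 + 37 + 31 + 40)/7 = 34.1429
Deviations: 3.8571, -4.1429, 1.8571, -7.1429, 2.8571, -3.1429, 5.8571
Σ_{t=1}^{5}(y_t−ȳ)(y_{t+2}−ȳ) = 81.2449
γ_2 = 81.2449 / 7 = 11.606

11.606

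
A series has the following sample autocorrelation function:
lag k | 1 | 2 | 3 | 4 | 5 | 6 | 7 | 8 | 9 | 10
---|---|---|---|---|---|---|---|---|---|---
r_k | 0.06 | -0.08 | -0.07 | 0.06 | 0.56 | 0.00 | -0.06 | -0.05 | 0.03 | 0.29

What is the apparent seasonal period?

5

The largest autocorrelation is r_5 = 0.56, with a weaker echo at lag 10 (0.29); the remaining lags stay at or below 0.06.
The dominant spike at lag 5 indicates a seasonal period of 5.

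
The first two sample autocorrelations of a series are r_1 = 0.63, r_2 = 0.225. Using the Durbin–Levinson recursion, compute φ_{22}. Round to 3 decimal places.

φ_{22} = (r_2 − r_1²) / (1 − r_1²)
r_1² = (0.63)² = 0.3969
Numerator = 0.225 − 0.3969 = -0.1719; denominator = 1 − 0.3969 = 0.6031
φ_{22} = -0.1719 / 0.6031 = -0.285

-0.285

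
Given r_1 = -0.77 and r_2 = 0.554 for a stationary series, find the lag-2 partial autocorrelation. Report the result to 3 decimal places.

-0.096

φ_{22} = (r_2 − r_1²) / (1 − r_1²)
r_1² = (-0.77)² = 0.5929
Numerator = 0.554 − 0.5929 = -0.0389; denominator = 1 − 0.5929 = 0.4071
φ_{22} = -0.0389 / 0.4071 = -0.096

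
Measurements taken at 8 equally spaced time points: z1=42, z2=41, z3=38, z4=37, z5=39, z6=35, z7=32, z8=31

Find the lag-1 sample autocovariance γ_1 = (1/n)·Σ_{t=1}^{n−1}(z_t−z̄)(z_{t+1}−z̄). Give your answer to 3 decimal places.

7.498

Mean z̄ = (42 + 41 + 38 + 37 + 39 + 35 + 32 + 31)/8 = 36.8750
Σ_{t=1}^{7}(z_t−z̄)(z_{t+1}−z̄) = 59.9844
γ_1 = 59.9844 / 8 = 7.498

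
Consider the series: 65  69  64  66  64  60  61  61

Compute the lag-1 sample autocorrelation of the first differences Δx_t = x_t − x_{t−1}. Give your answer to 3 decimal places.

First differences Δx: 4, -5, 2, -2, -4, 1, 0
Mean of differences = -0.5714
Numerator Σ(Δx_t−Δx̄)(Δx_{t+1}−Δx̄) = -34.8980
Denominator Σ(Δx_t−Δx̄)² = 63.7143
r_1(Δx) = -34.8980 / 63.7143 = -0.548

-0.548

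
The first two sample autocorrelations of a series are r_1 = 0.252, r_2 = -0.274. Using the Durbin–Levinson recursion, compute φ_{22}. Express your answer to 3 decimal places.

-0.360

φ_{22} = (r_2 − r_1²) / (1 − r_1²)
r_1² = (0.252)² = 0.063504
Numerator = -0.274 − 0.0635 = -0.3375; denominator = 1 − 0.0635 = 0.9365
φ_{22} = -0.3375 / 0.9365 = -0.360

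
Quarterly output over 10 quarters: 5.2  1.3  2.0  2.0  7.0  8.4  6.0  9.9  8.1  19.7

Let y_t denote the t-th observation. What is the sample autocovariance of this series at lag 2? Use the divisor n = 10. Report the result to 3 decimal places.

Mean ȳ = (5.2 + 1.3 + 2.0 + 2.0 + 7.0 + 8.4 + 6.0 + 9.9 + 8.1 + 19.7)/10 = 6.9600
Σ_{t=1}^{8}(y_t−ȳ)(y_{t+2}−ȳ) = 70.0188
γ_2 = 70.0188 / 10 = 7.002

7.002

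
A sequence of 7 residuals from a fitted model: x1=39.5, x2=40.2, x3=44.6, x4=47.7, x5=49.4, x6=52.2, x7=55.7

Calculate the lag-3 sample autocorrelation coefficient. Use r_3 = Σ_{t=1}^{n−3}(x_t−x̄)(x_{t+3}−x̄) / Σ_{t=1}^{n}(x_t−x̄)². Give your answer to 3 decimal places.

Mean x̄ = (39.5 + 40.2 + 44.6 + 47.7 + 49.4 + 52.2 + 55.7)/7 = 47.0429
Deviations from mean: -7.5429, -6.8429, -2.4429, 0.6571, 2.3571, 5.1571, 8.6571
Σ(x_t−x̄)(x_{t+3}−x̄) = (-4.9567) + (-16.1296) + (-12.5982) + (5.6890) = -27.9955
Denominator Σ(x_t−x̄)² = 217.2171
r_3 = -27.9955 / 217.2171 = -0.129

-0.129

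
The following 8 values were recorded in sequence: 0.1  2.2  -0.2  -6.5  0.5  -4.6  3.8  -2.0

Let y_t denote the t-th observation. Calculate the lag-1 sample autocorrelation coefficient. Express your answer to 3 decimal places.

Mean ȳ = (0.1 + 2.2 − 0.2 − 6.5 + 0.5 − 4.6 + 3.8 − 2.0)/8 = -0.8375
Deviations from mean: 0.9375, 3.0375, 0.6375, -5.6625, 1.3375, -3.7625, 4.6375, -1.1625
Numerator Σ_{t=1}^{7}(y_t−ȳ)(y_{t+1}−ȳ) = -34.2714
Denominator Σ(y_t−ȳ)² = 81.3788
r_1 = -34.2714 / 81.3788 = -0.421

-0.421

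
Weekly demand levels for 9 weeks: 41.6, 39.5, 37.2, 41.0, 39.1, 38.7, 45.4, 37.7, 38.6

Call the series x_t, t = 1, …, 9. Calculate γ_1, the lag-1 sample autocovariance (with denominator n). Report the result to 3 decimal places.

Mean x̄ = (41.6 + 39.5 + 37.2 + 41.0 + 39.1 + 38.7 + 45.4 + 37.7 + 38.6)/9 = 39.8667
Σ_{t=1}^{8}(x_t−x̄)(x_{t+1}−x̄) = -18.3544
γ_1 = -18.3544 / 9 = -2.039

-2.039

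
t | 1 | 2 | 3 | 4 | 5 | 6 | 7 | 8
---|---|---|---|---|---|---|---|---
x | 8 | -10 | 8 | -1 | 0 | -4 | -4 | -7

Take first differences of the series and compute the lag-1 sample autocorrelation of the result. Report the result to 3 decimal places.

First differences Δx: -18, 18, -9, 1, -4, 0, -3
Mean of differences = -2.1429
Numerator Σ(Δx_t−Δx̄)(Δx_{t+1}−Δx̄) = -490.7347
Denominator Σ(Δx_t−Δx̄)² = 722.8571
r_1(Δx) = -490.7347 / 722.8571 = -0.679

-0.679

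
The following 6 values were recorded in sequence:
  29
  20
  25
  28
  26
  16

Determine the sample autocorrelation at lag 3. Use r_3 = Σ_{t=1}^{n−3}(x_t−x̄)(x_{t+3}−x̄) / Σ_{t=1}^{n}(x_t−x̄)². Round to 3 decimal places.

Mean x̄ = (29 + 20 + 25 + 28 + 26 + 16)/6 = 24.0000
Deviations from mean: 5.0000, -4.0000, 1.0000, 4.0000, 2.0000, -8.0000
Numerator Σ_{t=1}^{3}(x_t−x̄)(x_{t+3}−x̄) = 4.0000
Denominator Σ(x_t−x̄)² = 126.0000
r_3 = 4.0000 / 126.0000 = 0.032

0.032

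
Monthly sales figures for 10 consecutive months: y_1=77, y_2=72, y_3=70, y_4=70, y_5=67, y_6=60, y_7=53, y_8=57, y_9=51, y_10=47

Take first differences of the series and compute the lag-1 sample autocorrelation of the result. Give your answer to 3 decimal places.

First differences Δy: -5, -2, 0, -3, -7, -7, 4, -6, -4
Mean of differences = -3.3333
Numerator Σ(Δy_t−Δȳ)(Δy_{t+1}−Δȳ) = -29.1111
Denominator Σ(Δy_t−Δȳ)² = 104.0000
r_1(Δy) = -29.1111 / 104.0000 = -0.280

-0.280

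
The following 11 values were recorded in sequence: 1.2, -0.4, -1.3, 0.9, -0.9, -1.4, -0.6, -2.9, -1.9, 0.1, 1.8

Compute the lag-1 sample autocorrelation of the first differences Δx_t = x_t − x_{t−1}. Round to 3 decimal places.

First differences Δx: -1.6, -0.9, 2.2, -1.8, -0.5, 0.8, -2.3, 1.0, 2.0, 1.7
Mean of differences = 0.0600
Numerator Σ(Δx_t−Δx̄)(Δx_{t+1}−Δx̄) = -2.7736
Denominator Σ(Δx_t−Δx̄)² = 25.4840
r_1(Δx) = -2.7736 / 25.4840 = -0.109

-0.109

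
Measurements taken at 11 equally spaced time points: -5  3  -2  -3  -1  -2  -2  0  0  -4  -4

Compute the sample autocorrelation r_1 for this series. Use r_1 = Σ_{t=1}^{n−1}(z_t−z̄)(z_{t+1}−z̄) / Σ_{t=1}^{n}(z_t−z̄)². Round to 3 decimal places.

Mean z̄ = (-5 + 3 − 2 − 3 − 1 − 2 − 2 + 0 + 0 − 4 − 4)/11 = -1.8182
Numerator Σ_{t=1}^{10}(z_t−z̄)(z_{t+1}−z̄) = -13.3058
Denominator Σ(z_t−z̄)² = 51.6364
r_1 = -13.3058 / 51.6364 = -0.258

-0.258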